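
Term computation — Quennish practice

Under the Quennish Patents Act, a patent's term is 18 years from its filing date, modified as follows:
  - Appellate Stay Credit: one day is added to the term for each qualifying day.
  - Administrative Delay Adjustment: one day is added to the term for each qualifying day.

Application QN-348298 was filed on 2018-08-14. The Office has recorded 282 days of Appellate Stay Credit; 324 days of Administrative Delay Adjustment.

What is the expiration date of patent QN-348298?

Base term: filing date + 18 years → 14 August 2036.
Appellate Stay Credit: +282 days → 23 May 2037.
Administrative Delay Adjustment: +324 days → 12 April 2038.

April 12, 2038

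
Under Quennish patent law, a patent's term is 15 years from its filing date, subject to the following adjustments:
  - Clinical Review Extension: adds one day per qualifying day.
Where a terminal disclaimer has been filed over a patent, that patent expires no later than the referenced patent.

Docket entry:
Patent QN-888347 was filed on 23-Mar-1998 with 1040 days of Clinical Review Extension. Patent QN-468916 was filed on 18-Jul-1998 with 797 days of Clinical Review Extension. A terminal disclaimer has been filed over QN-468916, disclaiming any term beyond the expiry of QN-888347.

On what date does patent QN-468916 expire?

Natural term of QN-468916:
  Base: filing + 15 years → 18 July 2013.
  Clinical Review Extension: +797 days → 23 September 2015.
Expiry of referenced patent QN-888347:
  Base: filing + 15 years → 23 March 2013.
  Clinical Review Extension: +1040 days → 27 January 2016.
Terminal disclaimer: QN-468916 expires on the earlier of 23 September 2015 and 27 January 2016.

2015-09-23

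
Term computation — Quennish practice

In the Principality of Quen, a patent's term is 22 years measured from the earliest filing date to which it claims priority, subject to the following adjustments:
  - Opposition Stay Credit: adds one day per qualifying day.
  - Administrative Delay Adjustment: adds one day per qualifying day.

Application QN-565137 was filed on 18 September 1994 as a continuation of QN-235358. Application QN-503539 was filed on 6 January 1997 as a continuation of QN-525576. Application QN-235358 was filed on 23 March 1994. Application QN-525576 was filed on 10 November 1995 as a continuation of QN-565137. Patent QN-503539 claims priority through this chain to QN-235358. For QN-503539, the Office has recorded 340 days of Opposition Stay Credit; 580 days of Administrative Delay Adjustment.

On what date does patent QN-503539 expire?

Earliest priority filing: 23 March 1994.
Base term: 23 March 1994 + 22 years → 23 March 2016.
Opposition Stay Credit: +340 days → 26 February 2017.
Administrative Delay Adjustment: +580 days → 29 September 2018.

September 29, 2018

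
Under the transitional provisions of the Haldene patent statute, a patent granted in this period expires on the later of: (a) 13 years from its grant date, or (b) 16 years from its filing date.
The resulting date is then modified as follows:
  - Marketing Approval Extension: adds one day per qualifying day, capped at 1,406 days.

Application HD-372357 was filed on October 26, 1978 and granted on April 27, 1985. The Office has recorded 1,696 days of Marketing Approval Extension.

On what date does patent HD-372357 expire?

(a) grant + 13 years → 27 April 1998.
(b) filing + 16 years → 26 October 1994.
Later of the two: 27 April 1998.
Marketing Approval Extension: 1696 days claimed exceeds the 1406-day cap, so +1406 days → 3 March 2002.

2002-03-03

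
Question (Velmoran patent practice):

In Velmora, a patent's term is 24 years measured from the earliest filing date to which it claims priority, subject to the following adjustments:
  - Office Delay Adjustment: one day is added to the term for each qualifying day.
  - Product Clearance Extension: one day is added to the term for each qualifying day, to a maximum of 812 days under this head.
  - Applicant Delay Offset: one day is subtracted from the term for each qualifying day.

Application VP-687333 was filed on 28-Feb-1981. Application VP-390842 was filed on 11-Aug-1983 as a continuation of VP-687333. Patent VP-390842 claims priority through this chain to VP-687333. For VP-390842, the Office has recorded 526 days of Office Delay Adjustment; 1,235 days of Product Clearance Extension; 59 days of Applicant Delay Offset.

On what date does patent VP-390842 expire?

August 30, 2008

Earliest priority filing: 28 February 1981.
Base term: 28 February 1981 + 24 years → 28 February 2005.
Office Delay Adjustment: +526 days → 8 August 2006.
Product Clearance Extension: 1235 days claimed exceeds the 812-day cap, so +812 days → 28 October 2008.
Applicant Delay Offset: −59 days → 30 August 2008.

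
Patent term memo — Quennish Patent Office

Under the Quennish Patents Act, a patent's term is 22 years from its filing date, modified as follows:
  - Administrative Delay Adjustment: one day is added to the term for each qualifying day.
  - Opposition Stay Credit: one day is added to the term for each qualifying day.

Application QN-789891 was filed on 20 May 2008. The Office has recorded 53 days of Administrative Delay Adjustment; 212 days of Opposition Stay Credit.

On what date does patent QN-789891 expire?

February 9, 2031

Base term: filing date + 22 years → 20 May 2030.
Administrative Delay Adjustment: +53 days → 12 July 2030.
Opposition Stay Credit: +212 days → 9 February 2031.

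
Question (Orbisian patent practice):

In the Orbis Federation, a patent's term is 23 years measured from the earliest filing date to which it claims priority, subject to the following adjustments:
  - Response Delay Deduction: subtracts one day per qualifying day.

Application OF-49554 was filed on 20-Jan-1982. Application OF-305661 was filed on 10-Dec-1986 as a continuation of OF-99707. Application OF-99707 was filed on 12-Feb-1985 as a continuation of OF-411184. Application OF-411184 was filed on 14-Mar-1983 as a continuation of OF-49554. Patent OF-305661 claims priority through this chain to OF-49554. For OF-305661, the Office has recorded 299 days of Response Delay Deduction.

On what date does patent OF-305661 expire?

2004-03-27

Earliest priority filing: 20 January 1982.
Base term: 20 January 1982 + 23 years → 20 January 2005.
Response Delay Deduction: −299 days → 27 March 2004.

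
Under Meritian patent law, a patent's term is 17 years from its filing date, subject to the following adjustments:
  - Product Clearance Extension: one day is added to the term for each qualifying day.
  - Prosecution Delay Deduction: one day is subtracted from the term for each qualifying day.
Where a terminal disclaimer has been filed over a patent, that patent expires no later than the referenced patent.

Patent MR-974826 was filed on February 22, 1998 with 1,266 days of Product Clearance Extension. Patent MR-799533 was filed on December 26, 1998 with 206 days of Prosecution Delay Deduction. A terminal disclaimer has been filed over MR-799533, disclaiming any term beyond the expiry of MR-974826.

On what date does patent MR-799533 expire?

2015-06-03

Natural term of MR-799533:
  Base: filing + 17 years → 26 December 2015.
  Prosecution Delay Deduction: −206 days → 3 June 2015.
Expiry of referenced patent MR-974826:
  Base: filing + 17 years → 22 February 2015.
  Product Clearance Extension: +1266 days → 11 August 2018.
Terminal disclaimer: MR-799533 expires on the earlier of 3 June 2015 and 11 August 2018.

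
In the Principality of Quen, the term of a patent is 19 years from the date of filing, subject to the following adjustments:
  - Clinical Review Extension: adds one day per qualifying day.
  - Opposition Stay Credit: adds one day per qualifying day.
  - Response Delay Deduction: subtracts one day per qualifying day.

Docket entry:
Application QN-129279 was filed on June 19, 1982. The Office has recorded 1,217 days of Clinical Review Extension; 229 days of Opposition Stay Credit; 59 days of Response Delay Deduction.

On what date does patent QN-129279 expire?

Base term: filing date + 19 years → 19 June 2001.
Clinical Review Extension: +1217 days → 18 October 2004.
Opposition Stay Credit: +229 days → 4 June 2005.
Response Delay Deduction: −59 days → 6 April 2005.

April 6, 2005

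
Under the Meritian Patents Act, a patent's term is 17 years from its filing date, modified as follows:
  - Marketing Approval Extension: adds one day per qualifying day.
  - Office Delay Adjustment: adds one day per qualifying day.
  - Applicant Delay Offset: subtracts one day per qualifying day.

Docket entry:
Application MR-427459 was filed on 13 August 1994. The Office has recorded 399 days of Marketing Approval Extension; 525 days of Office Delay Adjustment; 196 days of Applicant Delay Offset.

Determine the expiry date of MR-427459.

Base term: filing date + 17 years → 13 August 2011.
Marketing Approval Extension: +399 days → 15 September 2012.
Office Delay Adjustment: +525 days → 22 February 2014.
Applicant Delay Offset: −196 days → 10 August 2013.

2013-08-10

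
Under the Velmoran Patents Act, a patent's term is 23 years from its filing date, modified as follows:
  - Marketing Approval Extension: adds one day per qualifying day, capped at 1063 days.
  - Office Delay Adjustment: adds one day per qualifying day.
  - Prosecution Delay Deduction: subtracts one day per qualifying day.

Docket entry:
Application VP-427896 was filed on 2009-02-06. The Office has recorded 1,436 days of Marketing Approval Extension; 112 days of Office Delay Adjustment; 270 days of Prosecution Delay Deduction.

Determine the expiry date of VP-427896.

2034-07-30

Base term: filing date + 23 years → 6 February 2032.
Marketing Approval Extension: 1436 days claimed exceeds the 1063-day cap, so +1063 days → 4 January 2035.
Office Delay Adjustment: +112 days → 26 April 2035.
Prosecution Delay Deduction: −270 days → 30 July 2034.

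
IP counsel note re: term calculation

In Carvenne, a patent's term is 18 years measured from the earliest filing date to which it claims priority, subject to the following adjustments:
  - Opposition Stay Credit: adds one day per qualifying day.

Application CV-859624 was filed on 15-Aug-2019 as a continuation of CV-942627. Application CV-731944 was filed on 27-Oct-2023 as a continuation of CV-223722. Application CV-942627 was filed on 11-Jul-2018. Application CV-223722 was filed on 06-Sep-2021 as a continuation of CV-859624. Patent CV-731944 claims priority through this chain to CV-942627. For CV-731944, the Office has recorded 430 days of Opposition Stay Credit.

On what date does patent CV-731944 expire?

September 14, 2037

Earliest priority filing: 11 July 2018.
Base term: 11 July 2018 + 18 years → 11 July 2036.
Opposition Stay Credit: +430 days → 14 September 2037.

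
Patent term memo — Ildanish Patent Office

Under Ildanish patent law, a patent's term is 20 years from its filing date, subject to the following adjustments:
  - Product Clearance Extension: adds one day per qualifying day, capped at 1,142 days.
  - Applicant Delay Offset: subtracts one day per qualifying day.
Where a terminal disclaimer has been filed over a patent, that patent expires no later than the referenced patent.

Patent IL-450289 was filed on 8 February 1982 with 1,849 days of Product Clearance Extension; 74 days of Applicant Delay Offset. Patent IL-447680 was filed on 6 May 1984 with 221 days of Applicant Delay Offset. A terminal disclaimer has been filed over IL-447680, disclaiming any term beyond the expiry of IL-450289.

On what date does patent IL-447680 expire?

Natural term of IL-447680:
  Base: filing + 20 years → 6 May 2004.
  Applicant Delay Offset: −221 days → 28 September 2003.
Expiry of referenced patent IL-450289:
  Base: filing + 20 years → 8 February 2002.
  Product Clearance Extension: 1849 days claimed exceeds the 1142-day cap, so +1142 days → 26 March 2005.
  Applicant Delay Offset: −74 days → 11 January 2005.
Terminal disclaimer: IL-447680 expires on the earlier of 28 September 2003 and 11 January 2005.

September 28, 2003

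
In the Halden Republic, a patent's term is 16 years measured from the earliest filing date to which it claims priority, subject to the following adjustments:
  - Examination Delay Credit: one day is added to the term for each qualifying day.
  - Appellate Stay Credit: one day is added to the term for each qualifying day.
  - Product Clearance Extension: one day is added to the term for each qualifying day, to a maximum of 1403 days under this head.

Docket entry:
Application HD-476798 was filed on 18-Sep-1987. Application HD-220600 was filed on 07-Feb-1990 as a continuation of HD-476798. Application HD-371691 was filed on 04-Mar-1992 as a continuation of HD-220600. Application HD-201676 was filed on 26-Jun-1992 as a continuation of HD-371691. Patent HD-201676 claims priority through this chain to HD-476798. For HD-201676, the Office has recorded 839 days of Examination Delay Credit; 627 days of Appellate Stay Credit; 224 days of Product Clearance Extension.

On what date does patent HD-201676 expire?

May 4, 2008

Earliest priority filing: 18 September 1987.
Base term: 18 September 1987 + 16 years → 18 September 2003.
Examination Delay Credit: +839 days → 4 January 2006.
Appellate Stay Credit: +627 days → 23 September 2007.
Product Clearance Extension: 224 days (within the 1403-day cap) → +224 days → 4 May 2008.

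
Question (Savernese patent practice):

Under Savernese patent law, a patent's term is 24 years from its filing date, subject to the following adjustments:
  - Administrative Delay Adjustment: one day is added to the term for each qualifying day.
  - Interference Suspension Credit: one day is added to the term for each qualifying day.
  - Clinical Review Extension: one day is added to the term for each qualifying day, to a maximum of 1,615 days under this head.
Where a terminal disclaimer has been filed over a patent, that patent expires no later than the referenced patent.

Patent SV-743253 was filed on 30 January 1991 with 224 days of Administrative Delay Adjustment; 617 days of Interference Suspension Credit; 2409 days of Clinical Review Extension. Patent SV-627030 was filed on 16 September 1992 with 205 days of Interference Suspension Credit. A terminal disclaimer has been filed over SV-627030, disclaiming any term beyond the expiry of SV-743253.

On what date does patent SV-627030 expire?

April 9, 2017

Natural term of SV-627030:
  Base: filing + 24 years → 16 September 2016.
  Interference Suspension Credit: +205 days → 9 April 2017.
Expiry of referenced patent SV-743253:
  Base: filing + 24 years → 30 January 2015.
  Administrative Delay Adjustment: +224 days → 11 September 2015.
  Interference Suspension Credit: +617 days → 20 May 2017.
  Clinical Review Extension: 2409 days claimed exceeds the 1615-day cap, so +1615 days → 21 October 2021.
Terminal disclaimer: SV-627030 expires on the earlier of 9 April 2017 and 21 October 2021.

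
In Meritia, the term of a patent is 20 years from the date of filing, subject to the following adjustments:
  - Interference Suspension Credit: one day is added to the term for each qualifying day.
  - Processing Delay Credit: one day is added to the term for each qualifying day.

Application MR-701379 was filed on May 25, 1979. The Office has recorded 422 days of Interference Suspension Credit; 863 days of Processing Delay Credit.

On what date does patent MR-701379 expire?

2002-11-30

Base term: filing date + 20 years → 25 May 1999.
Interference Suspension Credit: +422 days → 20 July 2000.
Processing Delay Credit: +863 days → 30 November 2002.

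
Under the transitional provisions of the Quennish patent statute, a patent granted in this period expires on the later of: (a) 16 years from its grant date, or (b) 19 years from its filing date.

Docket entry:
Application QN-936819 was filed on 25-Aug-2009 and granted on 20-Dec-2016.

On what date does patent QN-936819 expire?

(a) grant + 16 years → 20 December 2032.
(b) filing + 19 years → 25 August 2028.
Later of the two: 20 December 2032.

December 20, 2032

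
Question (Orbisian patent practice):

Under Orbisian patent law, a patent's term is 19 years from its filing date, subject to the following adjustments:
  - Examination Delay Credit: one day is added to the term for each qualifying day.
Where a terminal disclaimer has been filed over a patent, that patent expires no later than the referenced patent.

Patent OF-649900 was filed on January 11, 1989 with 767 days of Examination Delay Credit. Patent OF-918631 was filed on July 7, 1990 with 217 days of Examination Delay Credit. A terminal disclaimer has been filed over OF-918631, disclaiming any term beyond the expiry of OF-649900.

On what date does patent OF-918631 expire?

Natural term of OF-918631:
  Base: filing + 19 years → 7 July 2009.
  Examination Delay Credit: +217 days → 9 February 2010.
Expiry of referenced patent OF-649900:
  Base: filing + 19 years → 11 January 2008.
  Examination Delay Credit: +767 days → 16 February 2010.
Terminal disclaimer: OF-918631 expires on the earlier of 9 February 2010 and 16 February 2010.

February 9, 2010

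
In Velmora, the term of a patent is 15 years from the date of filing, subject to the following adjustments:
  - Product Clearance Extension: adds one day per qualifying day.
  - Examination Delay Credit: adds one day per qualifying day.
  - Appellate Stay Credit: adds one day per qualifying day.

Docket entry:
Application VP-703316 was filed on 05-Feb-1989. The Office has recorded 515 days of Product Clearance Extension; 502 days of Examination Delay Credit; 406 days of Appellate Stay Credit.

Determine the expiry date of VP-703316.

Base term: filing date + 15 years → 5 February 2004.
Product Clearance Extension: +515 days → 4 July 2005.
Examination Delay Credit: +502 days → 18 November 2006.
Appellate Stay Credit: +406 days → 29 December 2007.

2007-12-29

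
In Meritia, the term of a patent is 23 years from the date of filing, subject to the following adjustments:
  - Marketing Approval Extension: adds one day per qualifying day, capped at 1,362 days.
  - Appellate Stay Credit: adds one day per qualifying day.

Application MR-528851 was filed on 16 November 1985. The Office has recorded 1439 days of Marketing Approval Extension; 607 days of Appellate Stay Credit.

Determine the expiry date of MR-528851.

Base term: filing date + 23 years → 16 November 2008.
Marketing Approval Extension: 1439 days claimed exceeds the 1362-day cap, so +1362 days → 9 August 2012.
Appellate Stay Credit: +607 days → 8 April 2014.

April 8, 2014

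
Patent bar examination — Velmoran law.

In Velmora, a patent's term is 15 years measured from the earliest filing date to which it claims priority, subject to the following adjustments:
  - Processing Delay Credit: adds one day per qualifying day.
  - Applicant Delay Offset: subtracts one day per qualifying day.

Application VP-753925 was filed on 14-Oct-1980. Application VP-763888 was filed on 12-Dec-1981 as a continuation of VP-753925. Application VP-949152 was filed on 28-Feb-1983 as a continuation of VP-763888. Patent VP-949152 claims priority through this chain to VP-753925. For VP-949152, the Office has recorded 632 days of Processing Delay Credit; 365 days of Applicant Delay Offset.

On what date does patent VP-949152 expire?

Earliest priority filing: 14 October 1980.
Base term: 14 October 1980 + 15 years → 14 October 1995.
Processing Delay Credit: +632 days → 7 July 1997.
Applicant Delay Offset: −365 days → 7 July 1996.

1996-07-07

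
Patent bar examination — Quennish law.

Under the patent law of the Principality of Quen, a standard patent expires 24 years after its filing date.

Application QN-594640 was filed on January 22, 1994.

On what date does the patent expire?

Filing date + 24 years → 22 January 2018.

2018-01-22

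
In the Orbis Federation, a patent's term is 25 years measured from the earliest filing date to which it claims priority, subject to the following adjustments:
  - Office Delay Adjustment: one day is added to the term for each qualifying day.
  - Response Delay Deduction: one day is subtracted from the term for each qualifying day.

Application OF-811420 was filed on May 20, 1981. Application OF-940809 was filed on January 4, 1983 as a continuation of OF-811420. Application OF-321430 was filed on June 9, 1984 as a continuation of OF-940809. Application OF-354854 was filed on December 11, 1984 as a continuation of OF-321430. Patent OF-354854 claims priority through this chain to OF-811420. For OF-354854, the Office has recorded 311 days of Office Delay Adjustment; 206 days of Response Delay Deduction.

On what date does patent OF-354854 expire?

Earliest priority filing: 20 May 1981.
Base term: 20 May 1981 + 25 years → 20 May 2006.
Office Delay Adjustment: +311 days → 27 March 2007.
Response Delay Deduction: −206 days → 2 September 2006.

2006-09-02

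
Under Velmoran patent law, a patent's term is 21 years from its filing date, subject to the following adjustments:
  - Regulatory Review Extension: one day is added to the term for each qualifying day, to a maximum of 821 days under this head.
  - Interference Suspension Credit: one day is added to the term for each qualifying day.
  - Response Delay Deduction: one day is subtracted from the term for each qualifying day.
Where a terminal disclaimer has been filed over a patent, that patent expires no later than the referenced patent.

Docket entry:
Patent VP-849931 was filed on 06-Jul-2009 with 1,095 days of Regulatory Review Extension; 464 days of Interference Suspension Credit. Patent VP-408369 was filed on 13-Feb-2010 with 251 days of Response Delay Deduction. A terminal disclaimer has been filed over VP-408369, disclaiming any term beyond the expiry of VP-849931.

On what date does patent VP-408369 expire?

2030-06-07

Natural term of VP-408369:
  Base: filing + 21 years → 13 February 2031.
  Response Delay Deduction: −251 days → 7 June 2030.
Expiry of referenced patent VP-849931:
  Base: filing + 21 years → 6 July 2030.
  Regulatory Review Extension: 1095 days claimed exceeds the 821-day cap, so +821 days → 4 October 2032.
  Interference Suspension Credit: +464 days → 11 January 2034.
Terminal disclaimer: VP-408369 expires on the earlier of 7 June 2030 and 11 January 2034.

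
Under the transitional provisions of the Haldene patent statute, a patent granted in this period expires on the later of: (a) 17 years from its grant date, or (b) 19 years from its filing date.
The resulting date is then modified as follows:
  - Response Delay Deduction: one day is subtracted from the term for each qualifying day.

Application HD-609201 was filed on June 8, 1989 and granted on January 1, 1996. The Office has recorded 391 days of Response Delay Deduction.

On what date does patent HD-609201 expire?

December 7, 2011

(a) grant + 17 years → 1 January 2013.
(b) filing + 19 years → 8 June 2008.
Later of the two: 1 January 2013.
Response Delay Deduction: −391 days → 7 December 2011.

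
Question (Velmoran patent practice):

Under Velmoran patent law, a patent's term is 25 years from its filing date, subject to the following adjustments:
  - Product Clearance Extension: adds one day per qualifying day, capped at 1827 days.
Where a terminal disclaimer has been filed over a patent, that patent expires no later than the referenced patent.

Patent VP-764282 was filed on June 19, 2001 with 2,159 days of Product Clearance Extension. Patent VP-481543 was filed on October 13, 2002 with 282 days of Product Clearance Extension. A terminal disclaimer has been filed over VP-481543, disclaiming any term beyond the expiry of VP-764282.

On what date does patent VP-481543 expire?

Natural term of VP-481543:
  Base: filing + 25 years → 13 October 2027.
  Product Clearance Extension: 282 days (within the 1827-day cap) → +282 days → 21 July 2028.
Expiry of referenced patent VP-764282:
  Base: filing + 25 years → 19 June 2026.
  Product Clearance Extension: 2159 days claimed exceeds the 1827-day cap, so +1827 days → 20 June 2031.
Terminal disclaimer: VP-481543 expires on the earlier of 21 July 2028 and 20 June 2031.

July 21, 2028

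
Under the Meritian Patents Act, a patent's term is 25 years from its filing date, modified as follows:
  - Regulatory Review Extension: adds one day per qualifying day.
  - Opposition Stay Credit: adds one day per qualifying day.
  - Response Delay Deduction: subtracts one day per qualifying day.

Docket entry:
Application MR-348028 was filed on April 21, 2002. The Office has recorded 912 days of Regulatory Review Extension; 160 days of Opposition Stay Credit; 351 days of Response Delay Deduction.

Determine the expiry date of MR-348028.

2029-04-11

Base term: filing date + 25 years → 21 April 2027.
Regulatory Review Extension: +912 days → 19 October 2029.
Opposition Stay Credit: +160 days → 28 March 2030.
Response Delay Deduction: −351 days → 11 April 2029.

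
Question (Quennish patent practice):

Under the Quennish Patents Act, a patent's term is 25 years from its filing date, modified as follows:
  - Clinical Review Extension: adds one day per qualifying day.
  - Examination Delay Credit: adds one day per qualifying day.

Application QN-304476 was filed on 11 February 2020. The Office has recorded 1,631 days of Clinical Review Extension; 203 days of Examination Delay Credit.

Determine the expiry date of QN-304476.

February 19, 2050

Base term: filing date + 25 years → 11 February 2045.
Clinical Review Extension: +1631 days → 31 July 2049.
Examination Delay Credit: +203 days → 19 February 2050.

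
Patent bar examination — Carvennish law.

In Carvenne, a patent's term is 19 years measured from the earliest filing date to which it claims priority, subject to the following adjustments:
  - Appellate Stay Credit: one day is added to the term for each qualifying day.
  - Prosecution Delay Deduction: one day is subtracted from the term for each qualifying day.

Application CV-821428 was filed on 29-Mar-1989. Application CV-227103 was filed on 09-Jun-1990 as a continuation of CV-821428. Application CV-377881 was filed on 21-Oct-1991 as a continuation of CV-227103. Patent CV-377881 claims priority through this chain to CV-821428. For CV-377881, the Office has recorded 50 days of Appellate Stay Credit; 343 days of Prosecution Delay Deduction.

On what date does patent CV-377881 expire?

Earliest priority filing: 29 March 1989.
Base term: 29 March 1989 + 19 years → 29 March 2008.
Appellate Stay Credit: +50 days → 18 May 2008.
Prosecution Delay Deduction: −343 days → 10 June 2007.

2007-06-10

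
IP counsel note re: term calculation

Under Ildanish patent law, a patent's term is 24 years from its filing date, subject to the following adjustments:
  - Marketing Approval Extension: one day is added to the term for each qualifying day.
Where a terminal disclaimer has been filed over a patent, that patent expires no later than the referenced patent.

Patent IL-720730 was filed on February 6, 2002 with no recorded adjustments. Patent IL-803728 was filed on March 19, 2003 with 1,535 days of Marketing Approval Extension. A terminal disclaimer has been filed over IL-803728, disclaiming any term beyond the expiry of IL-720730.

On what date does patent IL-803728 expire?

February 6, 2026

Natural term of IL-803728:
  Base: filing + 24 years → 19 March 2027.
  Marketing Approval Extension: +1535 days → 1 June 2031.
Expiry of referenced patent IL-720730:
  Base: filing + 24 years → 6 February 2026.
Terminal disclaimer: IL-803728 expires on the earlier of 1 June 2031 and 6 February 2026.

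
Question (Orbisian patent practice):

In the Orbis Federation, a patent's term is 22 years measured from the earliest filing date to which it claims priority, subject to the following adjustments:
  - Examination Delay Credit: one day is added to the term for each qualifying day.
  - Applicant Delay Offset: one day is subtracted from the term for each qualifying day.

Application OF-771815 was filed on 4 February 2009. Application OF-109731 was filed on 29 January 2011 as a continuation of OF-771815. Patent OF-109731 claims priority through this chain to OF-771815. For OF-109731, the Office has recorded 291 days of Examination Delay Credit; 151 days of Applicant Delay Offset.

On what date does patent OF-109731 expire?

Earliest priority filing: 4 February 2009.
Base term: 4 February 2009 + 22 years → 4 February 2031.
Examination Delay Credit: +291 days → 22 November 2031.
Applicant Delay Offset: −151 days → 24 June 2031.

June 24, 2031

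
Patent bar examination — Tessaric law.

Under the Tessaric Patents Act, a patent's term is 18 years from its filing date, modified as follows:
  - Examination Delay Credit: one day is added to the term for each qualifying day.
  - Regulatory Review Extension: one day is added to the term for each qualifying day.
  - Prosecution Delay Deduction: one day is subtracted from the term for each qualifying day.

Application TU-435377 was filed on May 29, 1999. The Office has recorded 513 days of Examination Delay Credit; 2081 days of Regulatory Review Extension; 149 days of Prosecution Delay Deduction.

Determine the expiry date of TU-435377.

February 7, 2024

Base term: filing date + 18 years → 29 May 2017.
Examination Delay Credit: +513 days → 24 October 2018.
Regulatory Review Extension: +2081 days → 5 July 2024.
Prosecution Delay Deduction: −149 days → 7 February 2024.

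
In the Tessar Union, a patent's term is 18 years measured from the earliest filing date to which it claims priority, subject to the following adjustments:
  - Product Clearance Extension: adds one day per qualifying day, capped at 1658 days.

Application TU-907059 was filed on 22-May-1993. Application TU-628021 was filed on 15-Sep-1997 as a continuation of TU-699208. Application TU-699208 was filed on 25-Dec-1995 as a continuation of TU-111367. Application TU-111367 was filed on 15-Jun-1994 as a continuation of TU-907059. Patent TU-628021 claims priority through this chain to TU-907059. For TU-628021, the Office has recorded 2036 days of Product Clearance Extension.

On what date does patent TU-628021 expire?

December 5, 2015

Earliest priority filing: 22 May 1993.
Base term: 22 May 1993 + 18 years → 22 May 2011.
Product Clearance Extension: 2036 days claimed exceeds the 1658-day cap, so +1658 days → 5 December 2015.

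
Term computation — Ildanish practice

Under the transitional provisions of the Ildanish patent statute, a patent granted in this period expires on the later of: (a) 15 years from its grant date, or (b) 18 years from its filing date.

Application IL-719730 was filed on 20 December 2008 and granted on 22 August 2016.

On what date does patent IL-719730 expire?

(a) grant + 15 years → 22 August 2031.
(b) filing + 18 years → 20 December 2026.
Later of the two: 22 August 2031.

August 22, 2031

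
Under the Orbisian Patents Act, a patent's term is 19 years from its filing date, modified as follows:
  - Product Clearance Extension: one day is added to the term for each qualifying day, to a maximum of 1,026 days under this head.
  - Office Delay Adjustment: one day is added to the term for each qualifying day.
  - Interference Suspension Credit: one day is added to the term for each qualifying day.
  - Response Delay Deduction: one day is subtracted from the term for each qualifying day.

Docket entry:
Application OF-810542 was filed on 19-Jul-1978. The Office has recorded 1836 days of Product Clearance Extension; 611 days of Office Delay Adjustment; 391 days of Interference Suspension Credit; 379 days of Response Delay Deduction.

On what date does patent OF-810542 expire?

January 23, 2002

Base term: filing date + 19 years → 19 July 1997.
Product Clearance Extension: 1836 days claimed exceeds the 1026-day cap, so +1026 days → 10 May 2000.
Office Delay Adjustment: +611 days → 11 January 2002.
Interference Suspension Credit: +391 days → 6 February 2003.
Response Delay Deduction: −379 days → 23 January 2002.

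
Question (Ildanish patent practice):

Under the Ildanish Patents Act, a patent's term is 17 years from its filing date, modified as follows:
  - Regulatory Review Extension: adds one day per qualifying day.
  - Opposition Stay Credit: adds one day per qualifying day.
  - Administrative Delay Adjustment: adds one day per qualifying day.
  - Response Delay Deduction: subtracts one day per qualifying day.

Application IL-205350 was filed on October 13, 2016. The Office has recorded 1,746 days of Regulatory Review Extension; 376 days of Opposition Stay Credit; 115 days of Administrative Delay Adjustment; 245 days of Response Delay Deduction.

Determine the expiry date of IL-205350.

Base term: filing date + 17 years → 13 October 2033.
Regulatory Review Extension: +1746 days → 25 July 2038.
Opposition Stay Credit: +376 days → 5 August 2039.
Administrative Delay Adjustment: +115 days → 28 November 2039.
Response Delay Deduction: −245 days → 28 March 2039.

March 28, 2039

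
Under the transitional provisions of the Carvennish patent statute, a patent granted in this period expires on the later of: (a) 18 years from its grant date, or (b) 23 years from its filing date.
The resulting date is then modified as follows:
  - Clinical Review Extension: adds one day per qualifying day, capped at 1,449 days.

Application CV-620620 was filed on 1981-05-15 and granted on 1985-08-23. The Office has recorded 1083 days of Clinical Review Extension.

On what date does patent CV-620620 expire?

(a) grant + 18 years → 23 August 2003.
(b) filing + 23 years → 15 May 2004.
Later of the two: 15 May 2004.
Clinical Review Extension: 1083 days (within the 1449-day cap) → +1083 days → 3 May 2007.

2007-05-03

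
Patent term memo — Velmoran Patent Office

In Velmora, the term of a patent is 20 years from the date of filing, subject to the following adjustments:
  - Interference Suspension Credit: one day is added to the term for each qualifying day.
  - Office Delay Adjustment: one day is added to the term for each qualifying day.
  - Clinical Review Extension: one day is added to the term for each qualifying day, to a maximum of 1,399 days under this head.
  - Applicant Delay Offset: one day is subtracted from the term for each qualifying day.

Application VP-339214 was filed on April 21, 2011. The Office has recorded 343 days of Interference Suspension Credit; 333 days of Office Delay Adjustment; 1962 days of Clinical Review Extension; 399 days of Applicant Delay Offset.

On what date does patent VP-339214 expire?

2035-11-22

Base term: filing date + 20 years → 21 April 2031.
Interference Suspension Credit: +343 days → 29 March 2032.
Office Delay Adjustment: +333 days → 25 February 2033.
Clinical Review Extension: 1962 days claimed exceeds the 1399-day cap, so +1399 days → 25 December 2036.
Applicant Delay Offset: −399 days → 22 November 2035.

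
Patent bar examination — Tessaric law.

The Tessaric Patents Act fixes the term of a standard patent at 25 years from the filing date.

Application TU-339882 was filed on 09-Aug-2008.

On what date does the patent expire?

Filing date + 25 years → 9 August 2033.

August 9, 2033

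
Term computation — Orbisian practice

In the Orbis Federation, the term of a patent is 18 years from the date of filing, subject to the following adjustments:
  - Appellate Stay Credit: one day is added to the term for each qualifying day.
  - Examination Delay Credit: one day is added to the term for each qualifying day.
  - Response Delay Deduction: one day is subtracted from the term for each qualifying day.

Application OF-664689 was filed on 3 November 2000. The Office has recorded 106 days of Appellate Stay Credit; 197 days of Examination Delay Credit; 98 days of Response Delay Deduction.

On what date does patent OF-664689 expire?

Base term: filing date + 18 years → 3 November 2018.
Appellate Stay Credit: +106 days → 17 February 2019.
Examination Delay Credit: +197 days → 2 September 2019.
Response Delay Deduction: −98 days → 27 May 2019.

2019-05-27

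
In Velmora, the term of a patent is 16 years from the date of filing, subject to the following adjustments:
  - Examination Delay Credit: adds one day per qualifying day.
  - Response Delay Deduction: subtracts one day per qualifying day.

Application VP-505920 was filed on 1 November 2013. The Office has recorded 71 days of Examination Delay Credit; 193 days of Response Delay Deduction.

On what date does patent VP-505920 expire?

Base term: filing date + 16 years → 1 November 2029.
Examination Delay Credit: +71 days → 11 January 2030.
Response Delay Deduction: −193 days → 2 July 2029.

July 2, 2029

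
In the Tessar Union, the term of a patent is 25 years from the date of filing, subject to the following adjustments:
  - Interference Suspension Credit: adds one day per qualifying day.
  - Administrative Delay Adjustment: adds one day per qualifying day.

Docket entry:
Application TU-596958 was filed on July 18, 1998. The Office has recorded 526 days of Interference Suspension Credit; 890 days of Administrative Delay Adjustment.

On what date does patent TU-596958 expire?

Base term: filing date + 25 years → 18 July 2023.
Interference Suspension Credit: +526 days → 25 December 2024.
Administrative Delay Adjustment: +890 days → 3 June 2027.

June 3, 2027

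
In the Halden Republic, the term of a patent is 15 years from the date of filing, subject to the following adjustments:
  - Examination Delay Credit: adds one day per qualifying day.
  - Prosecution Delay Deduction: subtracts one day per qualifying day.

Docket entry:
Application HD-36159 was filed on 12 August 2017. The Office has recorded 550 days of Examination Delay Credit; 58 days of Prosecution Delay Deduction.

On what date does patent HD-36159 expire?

2033-12-17

Base term: filing date + 15 years → 12 August 2032.
Examination Delay Credit: +550 days → 13 February 2034.
Prosecution Delay Deduction: −58 days → 17 December 2033.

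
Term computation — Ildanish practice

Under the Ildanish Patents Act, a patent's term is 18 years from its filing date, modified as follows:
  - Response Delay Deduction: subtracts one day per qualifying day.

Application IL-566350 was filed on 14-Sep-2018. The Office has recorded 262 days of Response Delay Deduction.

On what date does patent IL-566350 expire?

December 27, 2035

Base term: filing date + 18 years → 14 September 2036.
Response Delay Deduction: −262 days → 27 December 2035.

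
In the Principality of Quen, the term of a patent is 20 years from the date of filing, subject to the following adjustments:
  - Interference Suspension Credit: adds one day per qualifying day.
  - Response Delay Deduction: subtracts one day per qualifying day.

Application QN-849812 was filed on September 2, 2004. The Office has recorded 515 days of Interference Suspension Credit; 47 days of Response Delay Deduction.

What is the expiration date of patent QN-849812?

Base term: filing date + 20 years → 2 September 2024.
Interference Suspension Credit: +515 days → 30 January 2026.
Response Delay Deduction: −47 days → 14 December 2025.

2025-12-14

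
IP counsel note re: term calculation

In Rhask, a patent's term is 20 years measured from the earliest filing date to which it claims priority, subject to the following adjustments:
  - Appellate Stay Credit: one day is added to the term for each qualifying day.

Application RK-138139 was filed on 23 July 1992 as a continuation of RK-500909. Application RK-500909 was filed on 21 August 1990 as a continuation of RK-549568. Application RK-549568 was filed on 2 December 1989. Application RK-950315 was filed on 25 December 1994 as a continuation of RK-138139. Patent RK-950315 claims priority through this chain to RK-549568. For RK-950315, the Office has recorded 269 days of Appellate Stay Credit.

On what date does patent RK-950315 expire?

August 28, 2010

Earliest priority filing: 2 December 1989.
Base term: 2 December 1989 + 20 years → 2 December 2009.
Appellate Stay Credit: +269 days → 28 August 2010.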